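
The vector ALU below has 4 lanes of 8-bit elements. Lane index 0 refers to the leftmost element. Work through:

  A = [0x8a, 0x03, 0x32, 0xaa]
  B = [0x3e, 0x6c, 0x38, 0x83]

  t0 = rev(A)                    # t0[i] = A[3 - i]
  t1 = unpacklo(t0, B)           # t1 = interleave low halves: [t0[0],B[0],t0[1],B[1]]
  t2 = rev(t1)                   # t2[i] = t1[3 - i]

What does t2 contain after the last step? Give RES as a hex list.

  t0: aa 32 03 8a
  t1: aa 3e 32 6c
  t2: 6c 32 3e aa

RES = [ 0x6c  0x32  0x3e  0xaa ]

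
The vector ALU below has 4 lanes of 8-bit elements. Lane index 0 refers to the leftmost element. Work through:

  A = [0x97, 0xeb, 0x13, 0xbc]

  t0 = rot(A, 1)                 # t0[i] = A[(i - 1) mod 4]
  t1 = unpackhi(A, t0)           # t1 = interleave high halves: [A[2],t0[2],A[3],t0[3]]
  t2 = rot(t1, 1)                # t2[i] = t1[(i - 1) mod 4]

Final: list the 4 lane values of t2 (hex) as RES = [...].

  t0: bc 97 eb 13
  t1: 13 eb bc 13
  t2: 13 13 eb bc

RES = [0x13, 0x13, 0xeb, 0xbc]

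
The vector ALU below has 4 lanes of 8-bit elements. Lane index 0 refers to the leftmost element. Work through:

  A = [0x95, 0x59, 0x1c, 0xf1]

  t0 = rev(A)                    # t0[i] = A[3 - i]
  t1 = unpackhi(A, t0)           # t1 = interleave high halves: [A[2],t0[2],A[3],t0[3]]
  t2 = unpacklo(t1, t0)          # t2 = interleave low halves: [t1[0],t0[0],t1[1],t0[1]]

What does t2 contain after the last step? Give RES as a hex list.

  t0: f1 1c 59 95
  t1: 1c 59 f1 95
  t2: 1c f1 59 1c

RES = [ 0x1c  0xf1  0x59  0x1c ]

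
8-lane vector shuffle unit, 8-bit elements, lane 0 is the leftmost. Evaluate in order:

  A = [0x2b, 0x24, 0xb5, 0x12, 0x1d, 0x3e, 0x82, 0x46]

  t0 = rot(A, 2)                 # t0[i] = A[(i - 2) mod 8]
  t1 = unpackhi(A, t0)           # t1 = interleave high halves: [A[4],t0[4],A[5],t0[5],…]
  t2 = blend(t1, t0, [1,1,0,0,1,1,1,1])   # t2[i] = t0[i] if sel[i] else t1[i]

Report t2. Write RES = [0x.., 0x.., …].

→ t0 |82|46|2b|24|b5|12|1d|3e|
→ t1 |1d|b5|3e|12|82|1d|46|3e|
→ t2 |82|46|3e|12|b5|12|1d|3e|

RES = [0x82, 0x46, 0x3e, 0x12, 0xb5, 0x12, 0x1d, 0x3e]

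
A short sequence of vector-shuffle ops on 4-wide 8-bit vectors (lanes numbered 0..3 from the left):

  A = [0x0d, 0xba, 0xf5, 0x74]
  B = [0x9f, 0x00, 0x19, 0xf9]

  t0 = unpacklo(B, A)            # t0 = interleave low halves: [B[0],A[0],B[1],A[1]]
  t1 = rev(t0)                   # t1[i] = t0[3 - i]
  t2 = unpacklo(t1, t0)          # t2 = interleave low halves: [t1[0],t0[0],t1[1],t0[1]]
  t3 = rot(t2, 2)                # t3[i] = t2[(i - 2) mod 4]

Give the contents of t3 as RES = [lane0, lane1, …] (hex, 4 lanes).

RES = [ 0x00  0x0d  0xba  0x9f ]

  t0: 9f 0d 00 ba
  t1: ba 00 0d 9f
  t2: ba 9f 00 0d
  t3: 00 0d ba 9f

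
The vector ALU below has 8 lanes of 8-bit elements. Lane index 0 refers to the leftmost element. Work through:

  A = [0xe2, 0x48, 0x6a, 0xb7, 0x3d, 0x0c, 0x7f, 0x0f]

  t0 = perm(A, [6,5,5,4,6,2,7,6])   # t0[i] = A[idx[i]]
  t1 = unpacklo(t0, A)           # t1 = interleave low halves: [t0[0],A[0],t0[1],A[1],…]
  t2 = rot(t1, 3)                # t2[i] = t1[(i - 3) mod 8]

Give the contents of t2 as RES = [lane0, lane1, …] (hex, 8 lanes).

→ t0 |7f|0c|0c|3d|7f|6a|0f|7f|
→ t1 |7f|e2|0c|48|0c|6a|3d|b7|
→ t2 |6a|3d|b7|7f|e2|0c|48|0c|

RES = [ 0x6a  0x3d  0xb7  0x7f  0xe2  0x0c  0x48  0x0c ]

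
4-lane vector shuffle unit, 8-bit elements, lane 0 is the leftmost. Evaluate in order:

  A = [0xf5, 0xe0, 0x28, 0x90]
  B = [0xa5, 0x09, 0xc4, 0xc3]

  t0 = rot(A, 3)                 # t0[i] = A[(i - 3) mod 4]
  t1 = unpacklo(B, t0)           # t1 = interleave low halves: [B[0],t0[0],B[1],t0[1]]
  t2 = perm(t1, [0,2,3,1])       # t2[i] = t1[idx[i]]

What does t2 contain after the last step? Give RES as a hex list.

RES = [ 0xa5  0x09  0x28  0xe0 ]

  t0: e0 28 90 f5
  t1: a5 e0 09 28
  t2: a5 09 28 e0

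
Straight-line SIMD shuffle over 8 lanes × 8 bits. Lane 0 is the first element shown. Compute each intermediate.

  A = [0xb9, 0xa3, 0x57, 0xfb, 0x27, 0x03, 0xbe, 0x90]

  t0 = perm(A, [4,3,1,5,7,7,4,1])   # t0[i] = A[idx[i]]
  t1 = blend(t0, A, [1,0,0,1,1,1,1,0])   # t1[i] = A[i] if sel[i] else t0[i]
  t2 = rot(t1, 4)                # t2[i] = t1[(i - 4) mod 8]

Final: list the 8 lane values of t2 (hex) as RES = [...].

RES = [0x27, 0x03, 0xbe, 0xa3, 0xb9, 0xfb, 0xa3, 0xfb]

  t0: 27 fb a3 03 90 90 27 a3
  t1: b9 fb a3 fb 27 03 be a3
  t2: 27 03 be a3 b9 fb a3 fb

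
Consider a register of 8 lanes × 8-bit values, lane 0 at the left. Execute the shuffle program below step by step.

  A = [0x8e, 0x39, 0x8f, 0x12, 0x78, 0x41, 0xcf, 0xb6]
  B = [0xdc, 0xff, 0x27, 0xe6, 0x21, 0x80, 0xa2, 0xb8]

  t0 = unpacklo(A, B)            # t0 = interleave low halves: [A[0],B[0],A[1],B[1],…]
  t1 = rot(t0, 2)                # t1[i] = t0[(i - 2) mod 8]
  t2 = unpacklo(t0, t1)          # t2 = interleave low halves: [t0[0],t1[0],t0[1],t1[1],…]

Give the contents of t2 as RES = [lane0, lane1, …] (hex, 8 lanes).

→ t0 |8e|dc|39|ff|8f|27|12|e6|
→ t1 |12|e6|8e|dc|39|ff|8f|27|
→ t2 |8e|12|dc|e6|39|8e|ff|dc|

RES = [0x8e, 0x12, 0xdc, 0xe6, 0x39, 0x8e, 0xff, 0xdc]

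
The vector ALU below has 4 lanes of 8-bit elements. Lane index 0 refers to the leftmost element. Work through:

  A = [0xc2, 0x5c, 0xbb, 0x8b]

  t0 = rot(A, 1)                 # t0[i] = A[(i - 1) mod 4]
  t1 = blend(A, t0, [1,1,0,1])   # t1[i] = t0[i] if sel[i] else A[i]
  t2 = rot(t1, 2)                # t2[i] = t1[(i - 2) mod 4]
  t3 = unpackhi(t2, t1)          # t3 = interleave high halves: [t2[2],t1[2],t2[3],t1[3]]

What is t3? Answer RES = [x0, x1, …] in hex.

RES = [0x8b, 0xbb, 0xc2, 0xbb]

  t0: 8b c2 5c bb
  t1: 8b c2 bb bb
  t2: bb bb 8b c2
  t3: 8b bb c2 bb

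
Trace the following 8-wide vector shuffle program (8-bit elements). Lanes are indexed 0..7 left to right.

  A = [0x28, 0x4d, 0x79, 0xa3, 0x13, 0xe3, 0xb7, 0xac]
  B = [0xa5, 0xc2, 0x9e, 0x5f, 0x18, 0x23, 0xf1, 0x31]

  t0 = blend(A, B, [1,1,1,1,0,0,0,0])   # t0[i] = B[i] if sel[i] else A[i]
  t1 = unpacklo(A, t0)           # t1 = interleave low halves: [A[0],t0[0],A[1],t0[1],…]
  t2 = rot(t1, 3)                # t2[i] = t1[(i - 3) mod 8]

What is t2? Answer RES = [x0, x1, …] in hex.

RES = [0x9e, 0xa3, 0x5f, 0x28, 0xa5, 0x4d, 0xc2, 0x79]

t0 = [0xa5, 0xc2, 0x9e, 0x5f, 0x13, 0xe3, 0xb7, 0xac]
t1 = [0x28, 0xa5, 0x4d, 0xc2, 0x79, 0x9e, 0xa3, 0x5f]
t2 = [0x9e, 0xa3, 0x5f, 0x28, 0xa5, 0x4d, 0xc2, 0x79]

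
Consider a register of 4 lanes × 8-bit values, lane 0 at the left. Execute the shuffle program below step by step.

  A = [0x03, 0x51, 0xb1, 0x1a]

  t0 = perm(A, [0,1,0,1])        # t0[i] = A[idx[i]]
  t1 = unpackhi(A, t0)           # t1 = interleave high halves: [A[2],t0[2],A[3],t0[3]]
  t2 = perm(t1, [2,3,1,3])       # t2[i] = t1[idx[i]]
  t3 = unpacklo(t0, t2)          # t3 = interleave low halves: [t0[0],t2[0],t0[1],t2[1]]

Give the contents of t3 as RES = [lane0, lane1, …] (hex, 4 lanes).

t0 = [0x03, 0x51, 0x03, 0x51]
t1 = [0xb1, 0x03, 0x1a, 0x51]
t2 = [0x1a, 0x51, 0x03, 0x51]
t3 = [0x03, 0x1a, 0x51, 0x51]

RES = [0x03, 0x1a, 0x51, 0x51]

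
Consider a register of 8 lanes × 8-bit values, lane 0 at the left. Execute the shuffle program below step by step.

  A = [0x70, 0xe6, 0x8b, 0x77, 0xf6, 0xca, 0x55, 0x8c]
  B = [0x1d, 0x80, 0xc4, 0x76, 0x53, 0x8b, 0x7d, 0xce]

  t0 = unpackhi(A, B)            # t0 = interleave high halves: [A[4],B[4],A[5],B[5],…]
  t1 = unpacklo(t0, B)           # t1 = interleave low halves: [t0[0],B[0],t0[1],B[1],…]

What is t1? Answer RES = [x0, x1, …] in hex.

t0 = [0xf6, 0x53, 0xca, 0x8b, 0x55, 0x7d, 0x8c, 0xce]
t1 = [0xf6, 0x1d, 0x53, 0x80, 0xca, 0xc4, 0x8b, 0x76]

RES = [ 0xf6  0x1d  0x53  0x80  0xca  0xc4  0x8b  0x76 ]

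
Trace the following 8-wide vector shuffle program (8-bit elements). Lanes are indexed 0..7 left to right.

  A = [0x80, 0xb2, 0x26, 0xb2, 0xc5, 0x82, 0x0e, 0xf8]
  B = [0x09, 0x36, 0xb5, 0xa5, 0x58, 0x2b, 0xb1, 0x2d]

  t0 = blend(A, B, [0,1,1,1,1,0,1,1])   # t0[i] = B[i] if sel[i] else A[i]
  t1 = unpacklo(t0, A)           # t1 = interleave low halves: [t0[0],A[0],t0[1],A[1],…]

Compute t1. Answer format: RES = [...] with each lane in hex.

t0 = [0x80, 0x36, 0xb5, 0xa5, 0x58, 0x82, 0xb1, 0x2d]
t1 = [0x80, 0x80, 0x36, 0xb2, 0xb5, 0x26, 0xa5, 0xb2]

RES = [0x80, 0x80, 0x36, 0xb2, 0xb5, 0x26, 0xa5, 0xb2]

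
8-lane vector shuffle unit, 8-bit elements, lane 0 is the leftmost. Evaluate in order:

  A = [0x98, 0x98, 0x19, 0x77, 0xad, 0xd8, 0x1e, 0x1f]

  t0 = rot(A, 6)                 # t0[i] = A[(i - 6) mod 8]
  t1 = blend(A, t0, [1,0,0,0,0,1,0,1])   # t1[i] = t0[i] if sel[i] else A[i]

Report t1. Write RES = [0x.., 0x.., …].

RES = [ 0x19  0x98  0x19  0x77  0xad  0x1f  0x1e  0x98 ]

t0 = [0x19, 0x77, 0xad, 0xd8, 0x1e, 0x1f, 0x98, 0x98]
t1 = [0x19, 0x98, 0x19, 0x77, 0xad, 0x1f, 0x1e, 0x98]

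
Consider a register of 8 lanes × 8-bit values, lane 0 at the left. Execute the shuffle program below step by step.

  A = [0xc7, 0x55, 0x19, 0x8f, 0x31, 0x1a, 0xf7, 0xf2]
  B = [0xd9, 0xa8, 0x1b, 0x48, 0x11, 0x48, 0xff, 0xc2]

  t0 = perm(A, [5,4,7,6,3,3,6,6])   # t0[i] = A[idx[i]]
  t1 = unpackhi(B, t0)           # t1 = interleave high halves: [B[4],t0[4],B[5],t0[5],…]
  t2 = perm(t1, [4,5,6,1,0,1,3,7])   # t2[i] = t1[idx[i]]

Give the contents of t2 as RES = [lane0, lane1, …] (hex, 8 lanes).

  t0: 1a 31 f2 f7 8f 8f f7 f7
  t1: 11 8f 48 8f ff f7 c2 f7
  t2: ff f7 c2 8f 11 8f 8f f7

RES = [ 0xff  0xf7  0xc2  0x8f  0x11  0x8f  0x8f  0xf7 ]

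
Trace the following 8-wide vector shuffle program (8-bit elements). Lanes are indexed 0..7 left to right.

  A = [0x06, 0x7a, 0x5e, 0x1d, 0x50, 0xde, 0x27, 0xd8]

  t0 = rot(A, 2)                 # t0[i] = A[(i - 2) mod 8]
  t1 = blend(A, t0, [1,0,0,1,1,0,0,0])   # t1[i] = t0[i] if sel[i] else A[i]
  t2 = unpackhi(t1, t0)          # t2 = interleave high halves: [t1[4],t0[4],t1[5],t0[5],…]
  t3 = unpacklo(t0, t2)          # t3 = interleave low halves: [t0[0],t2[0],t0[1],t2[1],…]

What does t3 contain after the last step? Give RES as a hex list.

t0 = [0x27, 0xd8, 0x06, 0x7a, 0x5e, 0x1d, 0x50, 0xde]
t1 = [0x27, 0x7a, 0x5e, 0x7a, 0x5e, 0xde, 0x27, 0xd8]
t2 = [0x5e, 0x5e, 0xde, 0x1d, 0x27, 0x50, 0xd8, 0xde]
t3 = [0x27, 0x5e, 0xd8, 0x5e, 0x06, 0xde, 0x7a, 0x1d]

RES = [0x27, 0x5e, 0xd8, 0x5e, 0x06, 0xde, 0x7a, 0x1d]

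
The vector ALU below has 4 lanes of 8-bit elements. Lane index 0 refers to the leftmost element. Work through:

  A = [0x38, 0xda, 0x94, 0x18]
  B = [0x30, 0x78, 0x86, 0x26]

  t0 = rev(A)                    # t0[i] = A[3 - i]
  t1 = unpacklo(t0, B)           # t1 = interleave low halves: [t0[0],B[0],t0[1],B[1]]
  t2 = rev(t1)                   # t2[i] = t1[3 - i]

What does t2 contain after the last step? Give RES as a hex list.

  t0: 18 94 da 38
  t1: 18 30 94 78
  t2: 78 94 30 18

RES = [ 0x78  0x94  0x30  0x18 ]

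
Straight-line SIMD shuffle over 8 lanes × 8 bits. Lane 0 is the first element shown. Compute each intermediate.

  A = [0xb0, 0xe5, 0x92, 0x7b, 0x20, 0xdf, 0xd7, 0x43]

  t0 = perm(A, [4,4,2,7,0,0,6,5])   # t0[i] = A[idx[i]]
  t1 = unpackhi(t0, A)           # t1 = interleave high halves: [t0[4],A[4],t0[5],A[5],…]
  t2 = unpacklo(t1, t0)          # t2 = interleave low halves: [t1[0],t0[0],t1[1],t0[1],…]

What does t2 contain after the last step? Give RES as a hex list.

  t0: 20 20 92 43 b0 b0 d7 df
  t1: b0 20 b0 df d7 d7 df 43
  t2: b0 20 20 20 b0 92 df 43

RES = [0xb0, 0x20, 0x20, 0x20, 0xb0, 0x92, 0xdf, 0x43]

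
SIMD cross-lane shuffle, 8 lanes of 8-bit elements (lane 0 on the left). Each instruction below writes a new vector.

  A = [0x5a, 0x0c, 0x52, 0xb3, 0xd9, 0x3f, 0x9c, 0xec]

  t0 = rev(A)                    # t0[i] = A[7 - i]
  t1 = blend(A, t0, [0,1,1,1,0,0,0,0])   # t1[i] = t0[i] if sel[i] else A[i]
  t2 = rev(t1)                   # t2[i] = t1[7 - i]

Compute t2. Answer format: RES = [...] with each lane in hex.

t0 = [0xec, 0x9c, 0x3f, 0xd9, 0xb3, 0x52, 0x0c, 0x5a]
t1 = [0x5a, 0x9c, 0x3f, 0xd9, 0xd9, 0x3f, 0x9c, 0xec]
t2 = [0xec, 0x9c, 0x3f, 0xd9, 0xd9, 0x3f, 0x9c, 0x5a]

RES = [0xec, 0x9c, 0x3f, 0xd9, 0xd9, 0x3f, 0x9c, 0x5a]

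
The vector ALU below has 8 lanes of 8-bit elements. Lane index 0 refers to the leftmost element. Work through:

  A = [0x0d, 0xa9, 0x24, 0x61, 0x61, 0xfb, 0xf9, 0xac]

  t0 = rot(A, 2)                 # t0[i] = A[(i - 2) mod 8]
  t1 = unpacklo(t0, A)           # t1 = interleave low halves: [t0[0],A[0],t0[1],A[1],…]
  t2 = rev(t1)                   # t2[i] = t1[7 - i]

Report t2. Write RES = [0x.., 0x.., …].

t0 = [0xf9, 0xac, 0x0d, 0xa9, 0x24, 0x61, 0x61, 0xfb]
t1 = [0xf9, 0x0d, 0xac, 0xa9, 0x0d, 0x24, 0xa9, 0x61]
t2 = [0x61, 0xa9, 0x24, 0x0d, 0xa9, 0xac, 0x0d, 0xf9]

RES = [ 0x61  0xa9  0x24  0x0d  0xa9  0xac  0x0d  0xf9 ]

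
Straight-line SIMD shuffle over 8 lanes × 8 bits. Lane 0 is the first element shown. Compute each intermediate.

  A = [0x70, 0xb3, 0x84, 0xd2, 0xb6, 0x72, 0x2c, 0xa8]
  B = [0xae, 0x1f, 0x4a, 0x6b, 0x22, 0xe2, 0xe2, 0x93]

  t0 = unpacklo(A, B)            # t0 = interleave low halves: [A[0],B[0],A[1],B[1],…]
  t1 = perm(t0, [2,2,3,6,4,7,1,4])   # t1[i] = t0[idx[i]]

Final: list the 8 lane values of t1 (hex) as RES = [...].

→ t0 |70|ae|b3|1f|84|4a|d2|6b|
→ t1 |b3|b3|1f|d2|84|6b|ae|84|

RES = [0xb3, 0xb3, 0x1f, 0xd2, 0x84, 0x6b, 0xae, 0x84]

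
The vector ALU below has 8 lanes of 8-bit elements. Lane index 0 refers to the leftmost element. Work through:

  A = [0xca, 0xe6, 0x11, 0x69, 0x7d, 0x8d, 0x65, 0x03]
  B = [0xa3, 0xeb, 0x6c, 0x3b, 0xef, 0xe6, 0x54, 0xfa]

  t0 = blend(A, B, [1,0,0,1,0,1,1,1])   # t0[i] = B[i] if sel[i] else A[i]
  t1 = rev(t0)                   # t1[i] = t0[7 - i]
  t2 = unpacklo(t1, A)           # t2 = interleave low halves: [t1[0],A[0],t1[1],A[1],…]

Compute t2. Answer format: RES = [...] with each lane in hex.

RES = [0xfa, 0xca, 0x54, 0xe6, 0xe6, 0x11, 0x7d, 0x69]

t0 = [0xa3, 0xe6, 0x11, 0x3b, 0x7d, 0xe6, 0x54, 0xfa]
t1 = [0xfa, 0x54, 0xe6, 0x7d, 0x3b, 0x11, 0xe6, 0xa3]
t2 = [0xfa, 0xca, 0x54, 0xe6, 0xe6, 0x11, 0x7d, 0x69]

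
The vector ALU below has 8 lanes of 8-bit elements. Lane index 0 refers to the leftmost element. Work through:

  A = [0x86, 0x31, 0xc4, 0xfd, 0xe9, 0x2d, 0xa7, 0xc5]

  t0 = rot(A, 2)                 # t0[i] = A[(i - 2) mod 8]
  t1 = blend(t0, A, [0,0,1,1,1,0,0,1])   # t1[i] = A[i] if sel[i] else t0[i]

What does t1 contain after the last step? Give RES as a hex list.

RES = [0xa7, 0xc5, 0xc4, 0xfd, 0xe9, 0xfd, 0xe9, 0xc5]

  t0: a7 c5 86 31 c4 fd e9 2d
  t1: a7 c5 c4 fd e9 fd e9 c5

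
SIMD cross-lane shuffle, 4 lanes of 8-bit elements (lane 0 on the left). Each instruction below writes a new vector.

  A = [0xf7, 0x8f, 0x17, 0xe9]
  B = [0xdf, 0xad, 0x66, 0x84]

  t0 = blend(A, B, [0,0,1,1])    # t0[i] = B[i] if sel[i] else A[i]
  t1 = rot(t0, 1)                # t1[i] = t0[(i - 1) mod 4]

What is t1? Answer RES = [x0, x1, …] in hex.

→ t0 |f7|8f|66|84|
→ t1 |84|f7|8f|66|

RES = [ 0x84  0xf7  0x8f  0x66 ]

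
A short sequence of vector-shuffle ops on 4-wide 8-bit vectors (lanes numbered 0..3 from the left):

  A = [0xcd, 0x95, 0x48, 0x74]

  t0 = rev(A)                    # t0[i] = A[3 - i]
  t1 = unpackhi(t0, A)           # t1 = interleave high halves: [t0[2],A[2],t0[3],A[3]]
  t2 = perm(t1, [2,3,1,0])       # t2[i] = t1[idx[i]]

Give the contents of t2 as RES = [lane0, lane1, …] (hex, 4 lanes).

t0 = [0x74, 0x48, 0x95, 0xcd]
t1 = [0x95, 0x48, 0xcd, 0x74]
t2 = [0xcd, 0x74, 0x48, 0x95]

RES = [0xcd, 0x74, 0x48, 0x95]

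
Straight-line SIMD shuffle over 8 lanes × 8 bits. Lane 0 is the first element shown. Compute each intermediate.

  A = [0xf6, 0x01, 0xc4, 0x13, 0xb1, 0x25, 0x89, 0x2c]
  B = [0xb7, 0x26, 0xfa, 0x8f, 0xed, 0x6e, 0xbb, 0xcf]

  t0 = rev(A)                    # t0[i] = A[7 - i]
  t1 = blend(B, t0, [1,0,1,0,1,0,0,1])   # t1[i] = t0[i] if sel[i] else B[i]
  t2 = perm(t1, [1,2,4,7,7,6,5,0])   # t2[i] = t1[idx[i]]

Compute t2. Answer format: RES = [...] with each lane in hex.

→ t0 |2c|89|25|b1|13|c4|01|f6|
→ t1 |2c|26|25|8f|13|6e|bb|f6|
→ t2 |26|25|13|f6|f6|bb|6e|2c|

RES = [ 0x26  0x25  0x13  0xf6  0xf6  0xbb  0x6e  0x2c ]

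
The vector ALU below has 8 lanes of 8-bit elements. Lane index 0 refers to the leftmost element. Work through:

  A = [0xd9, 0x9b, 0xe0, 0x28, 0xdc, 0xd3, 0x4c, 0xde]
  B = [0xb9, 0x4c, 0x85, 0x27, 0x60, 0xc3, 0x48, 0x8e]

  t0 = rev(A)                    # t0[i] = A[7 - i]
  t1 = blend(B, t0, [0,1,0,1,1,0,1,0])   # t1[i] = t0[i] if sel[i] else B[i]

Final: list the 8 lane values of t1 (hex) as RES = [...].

RES = [ 0xb9  0x4c  0x85  0xdc  0x28  0xc3  0x9b  0x8e ]

  t0: de 4c d3 dc 28 e0 9b d9
  t1: b9 4c 85 dc 28 c3 9b 8e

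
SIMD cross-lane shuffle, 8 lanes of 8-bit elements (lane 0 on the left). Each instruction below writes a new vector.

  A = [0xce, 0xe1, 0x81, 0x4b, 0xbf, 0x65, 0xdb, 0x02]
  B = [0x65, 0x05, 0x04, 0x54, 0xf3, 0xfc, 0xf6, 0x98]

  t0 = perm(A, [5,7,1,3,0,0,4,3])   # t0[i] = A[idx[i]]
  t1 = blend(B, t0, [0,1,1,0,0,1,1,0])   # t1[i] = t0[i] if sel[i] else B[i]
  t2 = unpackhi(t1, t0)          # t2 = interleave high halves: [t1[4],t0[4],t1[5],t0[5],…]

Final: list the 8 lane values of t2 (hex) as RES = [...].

RES = [ 0xf3  0xce  0xce  0xce  0xbf  0xbf  0x98  0x4b ]

t0 = [0x65, 0x02, 0xe1, 0x4b, 0xce, 0xce, 0xbf, 0x4b]
t1 = [0x65, 0x02, 0xe1, 0x54, 0xf3, 0xce, 0xbf, 0x98]
t2 = [0xf3, 0xce, 0xce, 0xce, 0xbf, 0xbf, 0x98, 0x4b]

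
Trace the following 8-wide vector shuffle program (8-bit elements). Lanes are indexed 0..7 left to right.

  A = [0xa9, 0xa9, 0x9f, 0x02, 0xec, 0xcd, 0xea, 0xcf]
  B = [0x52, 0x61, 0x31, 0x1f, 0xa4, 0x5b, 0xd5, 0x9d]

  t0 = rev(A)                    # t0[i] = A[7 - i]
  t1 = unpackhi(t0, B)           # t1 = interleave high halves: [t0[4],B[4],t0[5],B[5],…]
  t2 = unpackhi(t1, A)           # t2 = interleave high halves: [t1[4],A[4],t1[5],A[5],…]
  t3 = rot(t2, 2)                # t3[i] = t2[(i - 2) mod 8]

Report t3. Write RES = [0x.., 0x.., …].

RES = [0x9d, 0xcf, 0xa9, 0xec, 0xd5, 0xcd, 0xa9, 0xea]

→ t0 |cf|ea|cd|ec|02|9f|a9|a9|
→ t1 |02|a4|9f|5b|a9|d5|a9|9d|
→ t2 |a9|ec|d5|cd|a9|ea|9d|cf|
→ t3 |9d|cf|a9|ec|d5|cd|a9|ea|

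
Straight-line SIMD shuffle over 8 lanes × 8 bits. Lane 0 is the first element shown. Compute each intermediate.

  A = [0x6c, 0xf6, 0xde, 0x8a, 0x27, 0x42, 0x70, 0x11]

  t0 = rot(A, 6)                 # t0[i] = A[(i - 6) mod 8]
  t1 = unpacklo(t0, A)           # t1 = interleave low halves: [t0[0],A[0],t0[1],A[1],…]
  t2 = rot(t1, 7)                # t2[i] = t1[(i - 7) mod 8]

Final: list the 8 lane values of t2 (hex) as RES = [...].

RES = [ 0x6c  0x8a  0xf6  0x27  0xde  0x42  0x8a  0xde ]

t0 = [0xde, 0x8a, 0x27, 0x42, 0x70, 0x11, 0x6c, 0xf6]
t1 = [0xde, 0x6c, 0x8a, 0xf6, 0x27, 0xde, 0x42, 0x8a]
t2 = [0x6c, 0x8a, 0xf6, 0x27, 0xde, 0x42, 0x8a, 0xde]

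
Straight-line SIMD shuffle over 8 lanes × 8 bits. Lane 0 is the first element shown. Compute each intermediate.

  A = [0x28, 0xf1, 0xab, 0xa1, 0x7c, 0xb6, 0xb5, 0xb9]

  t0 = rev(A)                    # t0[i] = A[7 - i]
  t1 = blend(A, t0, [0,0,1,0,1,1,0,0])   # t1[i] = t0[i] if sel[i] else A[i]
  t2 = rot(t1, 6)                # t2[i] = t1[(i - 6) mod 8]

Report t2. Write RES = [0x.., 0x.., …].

  t0: b9 b5 b6 7c a1 ab f1 28
  t1: 28 f1 b6 a1 a1 ab b5 b9
  t2: b6 a1 a1 ab b5 b9 28 f1

RES = [ 0xb6  0xa1  0xa1  0xab  0xb5  0xb9  0x28  0xf1 ]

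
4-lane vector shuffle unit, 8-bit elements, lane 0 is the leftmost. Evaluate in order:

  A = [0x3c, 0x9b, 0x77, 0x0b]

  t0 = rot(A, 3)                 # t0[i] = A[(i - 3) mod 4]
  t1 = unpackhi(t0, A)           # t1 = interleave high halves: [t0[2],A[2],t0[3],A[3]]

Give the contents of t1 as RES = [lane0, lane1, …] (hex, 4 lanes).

RES = [ 0x0b  0x77  0x3c  0x0b ]

→ t0 |9b|77|0b|3c|
→ t1 |0b|77|3c|0b|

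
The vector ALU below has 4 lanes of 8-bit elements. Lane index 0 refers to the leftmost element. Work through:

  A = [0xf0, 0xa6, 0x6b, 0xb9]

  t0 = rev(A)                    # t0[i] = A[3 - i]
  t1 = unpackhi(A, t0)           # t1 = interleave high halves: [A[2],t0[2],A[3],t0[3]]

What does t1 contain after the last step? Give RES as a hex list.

t0 = [0xb9, 0x6b, 0xa6, 0xf0]
t1 = [0x6b, 0xa6, 0xb9, 0xf0]

RES = [ 0x6b  0xa6  0xb9  0xf0 ]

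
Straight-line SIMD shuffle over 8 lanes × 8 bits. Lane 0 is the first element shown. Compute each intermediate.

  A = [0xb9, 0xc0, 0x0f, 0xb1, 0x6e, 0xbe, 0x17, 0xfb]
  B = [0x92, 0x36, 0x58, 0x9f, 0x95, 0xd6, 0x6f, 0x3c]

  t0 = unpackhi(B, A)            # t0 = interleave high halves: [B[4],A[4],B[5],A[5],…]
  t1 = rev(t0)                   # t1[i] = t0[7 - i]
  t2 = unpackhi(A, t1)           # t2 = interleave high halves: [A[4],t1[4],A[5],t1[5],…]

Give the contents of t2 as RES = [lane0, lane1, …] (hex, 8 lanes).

→ t0 |95|6e|d6|be|6f|17|3c|fb|
→ t1 |fb|3c|17|6f|be|d6|6e|95|
→ t2 |6e|be|be|d6|17|6e|fb|95|

RES = [ 0x6e  0xbe  0xbe  0xd6  0x17  0x6e  0xfb  0x95 ]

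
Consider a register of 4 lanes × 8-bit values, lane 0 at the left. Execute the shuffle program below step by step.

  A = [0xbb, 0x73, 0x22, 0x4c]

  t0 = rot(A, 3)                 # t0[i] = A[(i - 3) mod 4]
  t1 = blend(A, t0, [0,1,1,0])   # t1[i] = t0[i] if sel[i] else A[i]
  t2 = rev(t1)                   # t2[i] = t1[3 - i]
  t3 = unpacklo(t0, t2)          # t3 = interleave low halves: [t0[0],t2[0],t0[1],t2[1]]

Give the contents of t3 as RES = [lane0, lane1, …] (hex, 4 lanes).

RES = [0x73, 0x4c, 0x22, 0x4c]

→ t0 |73|22|4c|bb|
→ t1 |bb|22|4c|4c|
→ t2 |4c|4c|22|bb|
→ t3 |73|4c|22|4c|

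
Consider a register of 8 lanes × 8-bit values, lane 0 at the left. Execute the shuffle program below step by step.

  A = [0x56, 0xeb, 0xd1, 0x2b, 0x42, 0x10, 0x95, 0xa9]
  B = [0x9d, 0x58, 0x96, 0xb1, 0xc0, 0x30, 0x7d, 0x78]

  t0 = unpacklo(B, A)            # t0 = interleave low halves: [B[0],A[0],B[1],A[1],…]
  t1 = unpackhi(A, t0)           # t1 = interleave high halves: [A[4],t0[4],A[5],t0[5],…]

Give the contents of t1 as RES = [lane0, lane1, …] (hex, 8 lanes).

RES = [ 0x42  0x96  0x10  0xd1  0x95  0xb1  0xa9  0x2b ]

t0 = [0x9d, 0x56, 0x58, 0xeb, 0x96, 0xd1, 0xb1, 0x2b]
t1 = [0x42, 0x96, 0x10, 0xd1, 0x95, 0xb1, 0xa9, 0x2b]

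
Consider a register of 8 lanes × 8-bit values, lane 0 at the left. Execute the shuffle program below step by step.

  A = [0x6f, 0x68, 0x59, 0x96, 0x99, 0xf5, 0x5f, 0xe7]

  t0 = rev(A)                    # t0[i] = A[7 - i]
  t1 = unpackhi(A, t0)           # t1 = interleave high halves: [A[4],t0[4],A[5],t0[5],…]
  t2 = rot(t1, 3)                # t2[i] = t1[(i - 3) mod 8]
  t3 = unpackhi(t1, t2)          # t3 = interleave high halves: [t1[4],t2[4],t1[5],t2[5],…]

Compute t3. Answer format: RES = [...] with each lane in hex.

→ t0 |e7|5f|f5|99|96|59|68|6f|
→ t1 |99|96|f5|59|5f|68|e7|6f|
→ t2 |68|e7|6f|99|96|f5|59|5f|
→ t3 |5f|96|68|f5|e7|59|6f|5f|

RES = [ 0x5f  0x96  0x68  0xf5  0xe7  0x59  0x6f  0x5f ]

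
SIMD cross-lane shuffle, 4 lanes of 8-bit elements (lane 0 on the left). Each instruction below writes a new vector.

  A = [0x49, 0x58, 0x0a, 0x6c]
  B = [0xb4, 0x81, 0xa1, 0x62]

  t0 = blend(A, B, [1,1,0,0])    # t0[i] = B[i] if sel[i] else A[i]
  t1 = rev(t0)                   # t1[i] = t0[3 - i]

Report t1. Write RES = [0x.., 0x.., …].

  t0: b4 81 0a 6c
  t1: 6c 0a 81 b4

RES = [ 0x6c  0x0a  0x81  0xb4 ]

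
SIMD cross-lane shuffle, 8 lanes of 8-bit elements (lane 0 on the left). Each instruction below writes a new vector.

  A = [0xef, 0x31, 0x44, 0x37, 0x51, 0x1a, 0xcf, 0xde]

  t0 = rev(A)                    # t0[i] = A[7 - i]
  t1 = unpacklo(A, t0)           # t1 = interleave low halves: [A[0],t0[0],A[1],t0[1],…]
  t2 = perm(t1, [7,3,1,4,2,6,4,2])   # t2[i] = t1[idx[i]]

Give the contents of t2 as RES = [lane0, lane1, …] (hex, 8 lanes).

RES = [ 0x51  0xcf  0xde  0x44  0x31  0x37  0x44  0x31 ]

  t0: de cf 1a 51 37 44 31 ef
  t1: ef de 31 cf 44 1a 37 51
  t2: 51 cf de 44 31 37 44 31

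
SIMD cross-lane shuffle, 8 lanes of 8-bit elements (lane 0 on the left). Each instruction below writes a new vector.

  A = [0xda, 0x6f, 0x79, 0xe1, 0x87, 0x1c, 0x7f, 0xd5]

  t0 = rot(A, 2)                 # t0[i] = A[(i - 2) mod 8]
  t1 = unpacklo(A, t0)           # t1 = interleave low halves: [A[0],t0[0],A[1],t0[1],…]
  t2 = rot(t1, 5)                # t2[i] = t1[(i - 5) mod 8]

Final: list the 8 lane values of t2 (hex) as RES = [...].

t0 = [0x7f, 0xd5, 0xda, 0x6f, 0x79, 0xe1, 0x87, 0x1c]
t1 = [0xda, 0x7f, 0x6f, 0xd5, 0x79, 0xda, 0xe1, 0x6f]
t2 = [0xd5, 0x79, 0xda, 0xe1, 0x6f, 0xda, 0x7f, 0x6f]

RES = [ 0xd5  0x79  0xda  0xe1  0x6f  0xda  0x7f  0x6f ]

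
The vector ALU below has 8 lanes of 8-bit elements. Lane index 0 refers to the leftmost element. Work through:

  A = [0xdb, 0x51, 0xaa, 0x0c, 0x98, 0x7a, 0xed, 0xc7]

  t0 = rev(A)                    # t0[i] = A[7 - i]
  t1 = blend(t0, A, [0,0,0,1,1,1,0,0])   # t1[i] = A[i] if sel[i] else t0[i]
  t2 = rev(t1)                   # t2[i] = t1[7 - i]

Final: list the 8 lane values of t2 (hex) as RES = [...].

t0 = [0xc7, 0xed, 0x7a, 0x98, 0x0c, 0xaa, 0x51, 0xdb]
t1 = [0xc7, 0xed, 0x7a, 0x0c, 0x98, 0x7a, 0x51, 0xdb]
t2 = [0xdb, 0x51, 0x7a, 0x98, 0x0c, 0x7a, 0xed, 0xc7]

RES = [0xdb, 0x51, 0x7a, 0x98, 0x0c, 0x7a, 0xed, 0xc7]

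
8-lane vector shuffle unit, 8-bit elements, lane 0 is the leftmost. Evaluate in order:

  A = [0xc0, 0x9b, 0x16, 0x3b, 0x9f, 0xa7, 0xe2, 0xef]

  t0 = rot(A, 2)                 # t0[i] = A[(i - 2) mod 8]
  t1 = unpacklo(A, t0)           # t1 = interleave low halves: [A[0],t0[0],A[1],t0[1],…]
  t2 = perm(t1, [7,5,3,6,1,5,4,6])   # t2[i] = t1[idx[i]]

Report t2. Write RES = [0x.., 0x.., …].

→ t0 |e2|ef|c0|9b|16|3b|9f|a7|
→ t1 |c0|e2|9b|ef|16|c0|3b|9b|
→ t2 |9b|c0|ef|3b|e2|c0|16|3b|

RES = [0x9b, 0xc0, 0xef, 0x3b, 0xe2, 0xc0, 0x16, 0x3b]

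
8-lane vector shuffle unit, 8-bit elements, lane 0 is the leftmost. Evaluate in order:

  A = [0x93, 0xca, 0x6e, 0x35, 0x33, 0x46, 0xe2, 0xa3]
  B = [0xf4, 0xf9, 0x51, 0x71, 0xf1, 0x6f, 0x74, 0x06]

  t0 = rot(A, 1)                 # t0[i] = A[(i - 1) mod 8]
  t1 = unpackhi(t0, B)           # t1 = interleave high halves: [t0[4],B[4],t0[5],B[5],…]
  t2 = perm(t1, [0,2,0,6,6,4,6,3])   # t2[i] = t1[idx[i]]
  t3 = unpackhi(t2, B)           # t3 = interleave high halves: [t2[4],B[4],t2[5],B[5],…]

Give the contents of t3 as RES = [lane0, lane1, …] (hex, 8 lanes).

t0 = [0xa3, 0x93, 0xca, 0x6e, 0x35, 0x33, 0x46, 0xe2]
t1 = [0x35, 0xf1, 0x33, 0x6f, 0x46, 0x74, 0xe2, 0x06]
t2 = [0x35, 0x33, 0x35, 0xe2, 0xe2, 0x46, 0xe2, 0x6f]
t3 = [0xe2, 0xf1, 0x46, 0x6f, 0xe2, 0x74, 0x6f, 0x06]

RES = [ 0xe2  0xf1  0x46  0x6f  0xe2  0x74  0x6f  0x06 ]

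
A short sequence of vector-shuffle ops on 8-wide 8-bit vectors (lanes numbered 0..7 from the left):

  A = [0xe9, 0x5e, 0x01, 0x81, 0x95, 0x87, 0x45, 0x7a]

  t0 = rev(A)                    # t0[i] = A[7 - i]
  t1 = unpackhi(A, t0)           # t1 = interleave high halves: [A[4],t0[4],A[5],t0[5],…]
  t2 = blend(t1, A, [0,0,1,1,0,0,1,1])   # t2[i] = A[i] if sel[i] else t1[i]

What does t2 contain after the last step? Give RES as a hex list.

RES = [ 0x95  0x81  0x01  0x81  0x45  0x5e  0x45  0x7a ]

t0 = [0x7a, 0x45, 0x87, 0x95, 0x81, 0x01, 0x5e, 0xe9]
t1 = [0x95, 0x81, 0x87, 0x01, 0x45, 0x5e, 0x7a, 0xe9]
t2 = [0x95, 0x81, 0x01, 0x81, 0x45, 0x5e, 0x45, 0x7a]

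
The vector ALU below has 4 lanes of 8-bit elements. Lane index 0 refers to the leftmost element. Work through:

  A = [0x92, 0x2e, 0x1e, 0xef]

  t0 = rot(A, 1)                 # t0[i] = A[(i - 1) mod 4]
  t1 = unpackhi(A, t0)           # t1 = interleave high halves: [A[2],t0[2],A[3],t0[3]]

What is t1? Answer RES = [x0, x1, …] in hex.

t0 = [0xef, 0x92, 0x2e, 0x1e]
t1 = [0x1e, 0x2e, 0xef, 0x1e]

RES = [ 0x1e  0x2e  0xef  0x1e ]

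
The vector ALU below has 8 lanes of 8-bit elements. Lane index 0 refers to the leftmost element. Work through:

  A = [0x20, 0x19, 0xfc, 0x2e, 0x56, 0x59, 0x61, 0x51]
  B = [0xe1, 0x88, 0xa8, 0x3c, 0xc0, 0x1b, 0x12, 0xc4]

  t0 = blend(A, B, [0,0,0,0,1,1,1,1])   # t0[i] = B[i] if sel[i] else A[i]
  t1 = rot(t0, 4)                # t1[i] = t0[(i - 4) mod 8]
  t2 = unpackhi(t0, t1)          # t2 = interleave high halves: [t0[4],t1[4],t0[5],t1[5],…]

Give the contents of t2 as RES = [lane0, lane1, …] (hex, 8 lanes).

RES = [0xc0, 0x20, 0x1b, 0x19, 0x12, 0xfc, 0xc4, 0x2e]

  t0: 20 19 fc 2e c0 1b 12 c4
  t1: c0 1b 12 c4 20 19 fc 2e
  t2: c0 20 1b 19 12 fc c4 2e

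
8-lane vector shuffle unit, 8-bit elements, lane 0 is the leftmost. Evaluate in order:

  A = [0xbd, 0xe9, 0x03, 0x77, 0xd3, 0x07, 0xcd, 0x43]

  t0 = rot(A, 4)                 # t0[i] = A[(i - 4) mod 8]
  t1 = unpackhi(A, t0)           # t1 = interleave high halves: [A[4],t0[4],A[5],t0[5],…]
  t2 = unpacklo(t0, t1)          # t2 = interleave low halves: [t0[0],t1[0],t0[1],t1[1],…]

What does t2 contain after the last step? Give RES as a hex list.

RES = [0xd3, 0xd3, 0x07, 0xbd, 0xcd, 0x07, 0x43, 0xe9]

  t0: d3 07 cd 43 bd e9 03 77
  t1: d3 bd 07 e9 cd 03 43 77
  t2: d3 d3 07 bd cd 07 43 e9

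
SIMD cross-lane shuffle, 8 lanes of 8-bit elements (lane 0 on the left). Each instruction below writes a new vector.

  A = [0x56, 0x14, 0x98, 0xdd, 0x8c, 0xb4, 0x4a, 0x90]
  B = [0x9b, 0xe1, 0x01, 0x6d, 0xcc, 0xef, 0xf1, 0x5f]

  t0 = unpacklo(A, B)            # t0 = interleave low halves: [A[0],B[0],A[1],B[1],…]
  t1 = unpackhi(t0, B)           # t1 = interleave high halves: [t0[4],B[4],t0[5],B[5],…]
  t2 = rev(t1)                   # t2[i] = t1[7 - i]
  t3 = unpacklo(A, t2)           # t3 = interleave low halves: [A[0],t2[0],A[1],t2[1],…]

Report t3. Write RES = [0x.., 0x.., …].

t0 = [0x56, 0x9b, 0x14, 0xe1, 0x98, 0x01, 0xdd, 0x6d]
t1 = [0x98, 0xcc, 0x01, 0xef, 0xdd, 0xf1, 0x6d, 0x5f]
t2 = [0x5f, 0x6d, 0xf1, 0xdd, 0xef, 0x01, 0xcc, 0x98]
t3 = [0x56, 0x5f, 0x14, 0x6d, 0x98, 0xf1, 0xdd, 0xdd]

RES = [0x56, 0x5f, 0x14, 0x6d, 0x98, 0xf1, 0xdd, 0xdd]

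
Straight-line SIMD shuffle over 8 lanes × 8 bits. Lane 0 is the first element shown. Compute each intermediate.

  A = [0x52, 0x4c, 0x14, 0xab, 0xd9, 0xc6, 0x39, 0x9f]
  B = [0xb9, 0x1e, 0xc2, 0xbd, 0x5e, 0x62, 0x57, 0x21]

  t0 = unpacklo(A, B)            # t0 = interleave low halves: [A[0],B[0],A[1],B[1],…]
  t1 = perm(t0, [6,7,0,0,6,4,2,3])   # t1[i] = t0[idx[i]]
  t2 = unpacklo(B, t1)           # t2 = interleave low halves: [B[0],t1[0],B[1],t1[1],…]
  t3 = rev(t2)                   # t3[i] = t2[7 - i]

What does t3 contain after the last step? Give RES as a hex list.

RES = [ 0x52  0xbd  0x52  0xc2  0xbd  0x1e  0xab  0xb9 ]

  t0: 52 b9 4c 1e 14 c2 ab bd
  t1: ab bd 52 52 ab 14 4c 1e
  t2: b9 ab 1e bd c2 52 bd 52
  t3: 52 bd 52 c2 bd 1e ab b9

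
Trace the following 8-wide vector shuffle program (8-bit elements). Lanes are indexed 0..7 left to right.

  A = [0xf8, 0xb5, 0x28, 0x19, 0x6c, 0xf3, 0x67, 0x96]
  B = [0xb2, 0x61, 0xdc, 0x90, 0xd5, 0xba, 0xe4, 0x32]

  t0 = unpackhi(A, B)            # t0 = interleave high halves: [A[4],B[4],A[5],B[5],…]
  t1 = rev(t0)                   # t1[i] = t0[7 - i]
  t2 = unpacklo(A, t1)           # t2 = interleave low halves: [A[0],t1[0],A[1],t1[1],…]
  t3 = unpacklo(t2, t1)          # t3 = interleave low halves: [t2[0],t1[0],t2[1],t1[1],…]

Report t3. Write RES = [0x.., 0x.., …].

RES = [ 0xf8  0x32  0x32  0x96  0xb5  0xe4  0x96  0x67 ]

t0 = [0x6c, 0xd5, 0xf3, 0xba, 0x67, 0xe4, 0x96, 0x32]
t1 = [0x32, 0x96, 0xe4, 0x67, 0xba, 0xf3, 0xd5, 0x6c]
t2 = [0xf8, 0x32, 0xb5, 0x96, 0x28, 0xe4, 0x19, 0x67]
t3 = [0xf8, 0x32, 0x32, 0x96, 0xb5, 0xe4, 0x96, 0x67]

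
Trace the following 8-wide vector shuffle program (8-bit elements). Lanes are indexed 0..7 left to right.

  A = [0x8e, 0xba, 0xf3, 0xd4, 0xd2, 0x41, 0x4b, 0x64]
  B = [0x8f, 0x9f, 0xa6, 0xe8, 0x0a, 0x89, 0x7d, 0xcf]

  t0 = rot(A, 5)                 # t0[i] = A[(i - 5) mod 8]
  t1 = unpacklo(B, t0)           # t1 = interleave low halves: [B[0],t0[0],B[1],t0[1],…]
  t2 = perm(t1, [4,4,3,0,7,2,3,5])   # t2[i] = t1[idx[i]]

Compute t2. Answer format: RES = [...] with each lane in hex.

  t0: d4 d2 41 4b 64 8e ba f3
  t1: 8f d4 9f d2 a6 41 e8 4b
  t2: a6 a6 d2 8f 4b 9f d2 41

RES = [ 0xa6  0xa6  0xd2  0x8f  0x4b  0x9f  0xd2  0x41 ]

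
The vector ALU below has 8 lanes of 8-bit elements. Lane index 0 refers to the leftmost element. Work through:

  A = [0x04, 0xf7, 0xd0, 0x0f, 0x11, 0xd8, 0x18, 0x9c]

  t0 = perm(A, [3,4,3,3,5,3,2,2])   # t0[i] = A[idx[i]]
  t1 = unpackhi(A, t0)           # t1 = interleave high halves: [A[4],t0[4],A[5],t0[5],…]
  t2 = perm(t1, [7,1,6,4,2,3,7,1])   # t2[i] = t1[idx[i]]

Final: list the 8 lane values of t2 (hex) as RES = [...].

t0 = [0x0f, 0x11, 0x0f, 0x0f, 0xd8, 0x0f, 0xd0, 0xd0]
t1 = [0x11, 0xd8, 0xd8, 0x0f, 0x18, 0xd0, 0x9c, 0xd0]
t2 = [0xd0, 0xd8, 0x9c, 0x18, 0xd8, 0x0f, 0xd0, 0xd8]

RES = [0xd0, 0xd8, 0x9c, 0x18, 0xd8, 0x0f, 0xd0, 0xd8]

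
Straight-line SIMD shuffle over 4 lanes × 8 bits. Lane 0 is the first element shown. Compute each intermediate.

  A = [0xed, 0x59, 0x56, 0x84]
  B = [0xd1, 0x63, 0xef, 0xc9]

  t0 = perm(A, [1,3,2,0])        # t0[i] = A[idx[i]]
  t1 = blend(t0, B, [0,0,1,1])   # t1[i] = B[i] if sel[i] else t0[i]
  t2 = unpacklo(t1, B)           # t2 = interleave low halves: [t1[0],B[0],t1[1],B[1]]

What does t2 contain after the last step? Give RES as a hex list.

RES = [0x59, 0xd1, 0x84, 0x63]

  t0: 59 84 56 ed
  t1: 59 84 ef c9
  t2: 59 d1 84 63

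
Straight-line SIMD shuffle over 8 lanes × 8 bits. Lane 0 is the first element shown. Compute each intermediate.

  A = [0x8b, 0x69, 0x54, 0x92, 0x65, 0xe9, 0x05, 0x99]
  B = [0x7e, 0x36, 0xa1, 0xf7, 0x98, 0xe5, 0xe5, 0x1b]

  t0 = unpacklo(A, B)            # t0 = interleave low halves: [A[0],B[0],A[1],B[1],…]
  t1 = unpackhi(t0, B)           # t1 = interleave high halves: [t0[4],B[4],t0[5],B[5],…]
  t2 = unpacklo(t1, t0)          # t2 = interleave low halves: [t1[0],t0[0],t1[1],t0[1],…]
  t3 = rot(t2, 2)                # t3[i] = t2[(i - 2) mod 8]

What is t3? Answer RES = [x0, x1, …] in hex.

  t0: 8b 7e 69 36 54 a1 92 f7
  t1: 54 98 a1 e5 92 e5 f7 1b
  t2: 54 8b 98 7e a1 69 e5 36
  t3: e5 36 54 8b 98 7e a1 69

RES = [ 0xe5  0x36  0x54  0x8b  0x98  0x7e  0xa1  0x69 ]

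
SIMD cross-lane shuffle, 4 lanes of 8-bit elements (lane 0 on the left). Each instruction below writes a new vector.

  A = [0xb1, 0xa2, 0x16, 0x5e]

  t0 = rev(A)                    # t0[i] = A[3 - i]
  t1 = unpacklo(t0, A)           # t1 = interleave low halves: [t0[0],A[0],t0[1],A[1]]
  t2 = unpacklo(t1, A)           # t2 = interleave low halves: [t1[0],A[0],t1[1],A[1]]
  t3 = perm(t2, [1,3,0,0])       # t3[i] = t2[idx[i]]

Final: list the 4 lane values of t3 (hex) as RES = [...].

RES = [ 0xb1  0xa2  0x5e  0x5e ]

t0 = [0x5e, 0x16, 0xa2, 0xb1]
t1 = [0x5e, 0xb1, 0x16, 0xa2]
t2 = [0x5e, 0xb1, 0xb1, 0xa2]
t3 = [0xb1, 0xa2, 0x5e, 0x5e]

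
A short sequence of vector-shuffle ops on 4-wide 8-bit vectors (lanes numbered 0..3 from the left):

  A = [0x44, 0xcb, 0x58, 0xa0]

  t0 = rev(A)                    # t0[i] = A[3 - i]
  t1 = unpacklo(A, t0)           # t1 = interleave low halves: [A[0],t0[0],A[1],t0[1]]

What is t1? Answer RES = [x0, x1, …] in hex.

RES = [0x44, 0xa0, 0xcb, 0x58]

t0 = [0xa0, 0x58, 0xcb, 0x44]
t1 = [0x44, 0xa0, 0xcb, 0x58]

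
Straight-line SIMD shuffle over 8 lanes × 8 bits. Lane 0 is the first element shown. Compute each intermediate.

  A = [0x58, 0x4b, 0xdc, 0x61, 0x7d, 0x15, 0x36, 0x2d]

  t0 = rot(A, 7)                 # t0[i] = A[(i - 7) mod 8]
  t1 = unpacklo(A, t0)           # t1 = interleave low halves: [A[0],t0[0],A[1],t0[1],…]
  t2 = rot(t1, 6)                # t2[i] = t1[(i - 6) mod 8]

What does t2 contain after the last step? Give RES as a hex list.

t0 = [0x4b, 0xdc, 0x61, 0x7d, 0x15, 0x36, 0x2d, 0x58]
t1 = [0x58, 0x4b, 0x4b, 0xdc, 0xdc, 0x61, 0x61, 0x7d]
t2 = [0x4b, 0xdc, 0xdc, 0x61, 0x61, 0x7d, 0x58, 0x4b]

RES = [0x4b, 0xdc, 0xdc, 0x61, 0x61, 0x7d, 0x58, 0x4b]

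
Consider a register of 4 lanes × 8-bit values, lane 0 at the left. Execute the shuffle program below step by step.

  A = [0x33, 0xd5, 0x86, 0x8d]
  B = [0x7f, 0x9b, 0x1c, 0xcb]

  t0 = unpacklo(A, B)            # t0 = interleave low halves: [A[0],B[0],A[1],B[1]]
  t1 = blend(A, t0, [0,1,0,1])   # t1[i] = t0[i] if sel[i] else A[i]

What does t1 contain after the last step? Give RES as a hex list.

→ t0 |33|7f|d5|9b|
→ t1 |33|7f|86|9b|

RES = [ 0x33  0x7f  0x86  0x9b ]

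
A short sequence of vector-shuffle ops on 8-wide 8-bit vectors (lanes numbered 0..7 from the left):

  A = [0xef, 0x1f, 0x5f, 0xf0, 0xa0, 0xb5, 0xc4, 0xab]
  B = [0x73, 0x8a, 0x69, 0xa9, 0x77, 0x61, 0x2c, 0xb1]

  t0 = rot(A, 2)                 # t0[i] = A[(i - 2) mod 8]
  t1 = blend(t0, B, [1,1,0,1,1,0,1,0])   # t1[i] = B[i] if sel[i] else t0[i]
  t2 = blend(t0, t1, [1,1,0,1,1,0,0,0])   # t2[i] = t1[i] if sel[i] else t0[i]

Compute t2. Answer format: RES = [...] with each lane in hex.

RES = [ 0x73  0x8a  0xef  0xa9  0x77  0xf0  0xa0  0xb5 ]

  t0: c4 ab ef 1f 5f f0 a0 b5
  t1: 73 8a ef a9 77 f0 2c b5
  t2: 73 8a ef a9 77 f0 a0 b5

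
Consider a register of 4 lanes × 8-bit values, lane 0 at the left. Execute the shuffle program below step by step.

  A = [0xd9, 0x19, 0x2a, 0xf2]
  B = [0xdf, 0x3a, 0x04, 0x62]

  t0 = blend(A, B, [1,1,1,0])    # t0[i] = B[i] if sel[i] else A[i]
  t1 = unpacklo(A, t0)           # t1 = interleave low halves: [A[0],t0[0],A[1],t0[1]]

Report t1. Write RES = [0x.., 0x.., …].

RES = [ 0xd9  0xdf  0x19  0x3a ]

→ t0 |df|3a|04|f2|
→ t1 |d9|df|19|3a|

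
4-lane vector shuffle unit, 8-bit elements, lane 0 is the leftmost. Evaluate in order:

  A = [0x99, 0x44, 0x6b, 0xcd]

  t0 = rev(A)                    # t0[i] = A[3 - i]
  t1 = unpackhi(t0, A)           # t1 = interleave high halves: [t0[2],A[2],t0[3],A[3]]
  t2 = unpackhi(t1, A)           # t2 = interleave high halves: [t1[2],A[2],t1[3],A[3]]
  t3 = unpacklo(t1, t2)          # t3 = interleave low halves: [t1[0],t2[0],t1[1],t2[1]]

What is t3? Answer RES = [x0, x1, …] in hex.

RES = [ 0x44  0x99  0x6b  0x6b ]

→ t0 |cd|6b|44|99|
→ t1 |44|6b|99|cd|
→ t2 |99|6b|cd|cd|
→ t3 |44|99|6b|6b|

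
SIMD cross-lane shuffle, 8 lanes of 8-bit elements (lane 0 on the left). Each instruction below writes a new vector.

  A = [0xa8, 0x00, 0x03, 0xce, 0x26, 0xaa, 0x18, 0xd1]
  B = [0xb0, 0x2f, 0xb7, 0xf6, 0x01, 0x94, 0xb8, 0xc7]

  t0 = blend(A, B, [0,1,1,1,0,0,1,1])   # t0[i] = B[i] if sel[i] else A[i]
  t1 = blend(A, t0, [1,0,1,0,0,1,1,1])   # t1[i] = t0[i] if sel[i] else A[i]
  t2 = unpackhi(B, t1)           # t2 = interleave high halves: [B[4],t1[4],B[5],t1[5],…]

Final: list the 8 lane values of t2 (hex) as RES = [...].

RES = [0x01, 0x26, 0x94, 0xaa, 0xb8, 0xb8, 0xc7, 0xc7]

  t0: a8 2f b7 f6 26 aa b8 c7
  t1: a8 00 b7 ce 26 aa b8 c7
  t2: 01 26 94 aa b8 b8 c7 c7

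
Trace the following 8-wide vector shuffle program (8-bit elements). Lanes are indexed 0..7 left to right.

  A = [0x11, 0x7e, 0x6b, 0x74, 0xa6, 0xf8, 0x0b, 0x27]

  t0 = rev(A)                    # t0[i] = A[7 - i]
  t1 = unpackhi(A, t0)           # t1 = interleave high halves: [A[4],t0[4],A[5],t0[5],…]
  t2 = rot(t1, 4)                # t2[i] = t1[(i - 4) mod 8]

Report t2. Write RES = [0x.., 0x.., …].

RES = [0x0b, 0x7e, 0x27, 0x11, 0xa6, 0x74, 0xf8, 0x6b]

→ t0 |27|0b|f8|a6|74|6b|7e|11|
→ t1 |a6|74|f8|6b|0b|7e|27|11|
→ t2 |0b|7e|27|11|a6|74|f8|6b|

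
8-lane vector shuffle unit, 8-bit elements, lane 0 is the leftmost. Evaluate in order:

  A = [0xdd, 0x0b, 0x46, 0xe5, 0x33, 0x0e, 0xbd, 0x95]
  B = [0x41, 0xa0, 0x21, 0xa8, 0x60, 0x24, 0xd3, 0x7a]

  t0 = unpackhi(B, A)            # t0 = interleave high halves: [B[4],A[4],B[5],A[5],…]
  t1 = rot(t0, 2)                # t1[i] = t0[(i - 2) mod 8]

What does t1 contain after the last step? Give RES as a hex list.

t0 = [0x60, 0x33, 0x24, 0x0e, 0xd3, 0xbd, 0x7a, 0x95]
t1 = [0x7a, 0x95, 0x60, 0x33, 0x24, 0x0e, 0xd3, 0xbd]

RES = [ 0x7a  0x95  0x60  0x33  0x24  0x0e  0xd3  0xbd ]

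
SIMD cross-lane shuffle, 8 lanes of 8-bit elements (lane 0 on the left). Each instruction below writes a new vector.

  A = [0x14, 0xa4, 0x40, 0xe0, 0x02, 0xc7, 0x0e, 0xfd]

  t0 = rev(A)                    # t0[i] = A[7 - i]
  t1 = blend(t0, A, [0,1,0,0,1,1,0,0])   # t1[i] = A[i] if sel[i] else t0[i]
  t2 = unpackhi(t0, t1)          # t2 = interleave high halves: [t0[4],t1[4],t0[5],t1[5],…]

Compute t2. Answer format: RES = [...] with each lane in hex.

t0 = [0xfd, 0x0e, 0xc7, 0x02, 0xe0, 0x40, 0xa4, 0x14]
t1 = [0xfd, 0xa4, 0xc7, 0x02, 0x02, 0xc7, 0xa4, 0x14]
t2 = [0xe0, 0x02, 0x40, 0xc7, 0xa4, 0xa4, 0x14, 0x14]

RES = [ 0xe0  0x02  0x40  0xc7  0xa4  0xa4  0x14  0x14 ]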